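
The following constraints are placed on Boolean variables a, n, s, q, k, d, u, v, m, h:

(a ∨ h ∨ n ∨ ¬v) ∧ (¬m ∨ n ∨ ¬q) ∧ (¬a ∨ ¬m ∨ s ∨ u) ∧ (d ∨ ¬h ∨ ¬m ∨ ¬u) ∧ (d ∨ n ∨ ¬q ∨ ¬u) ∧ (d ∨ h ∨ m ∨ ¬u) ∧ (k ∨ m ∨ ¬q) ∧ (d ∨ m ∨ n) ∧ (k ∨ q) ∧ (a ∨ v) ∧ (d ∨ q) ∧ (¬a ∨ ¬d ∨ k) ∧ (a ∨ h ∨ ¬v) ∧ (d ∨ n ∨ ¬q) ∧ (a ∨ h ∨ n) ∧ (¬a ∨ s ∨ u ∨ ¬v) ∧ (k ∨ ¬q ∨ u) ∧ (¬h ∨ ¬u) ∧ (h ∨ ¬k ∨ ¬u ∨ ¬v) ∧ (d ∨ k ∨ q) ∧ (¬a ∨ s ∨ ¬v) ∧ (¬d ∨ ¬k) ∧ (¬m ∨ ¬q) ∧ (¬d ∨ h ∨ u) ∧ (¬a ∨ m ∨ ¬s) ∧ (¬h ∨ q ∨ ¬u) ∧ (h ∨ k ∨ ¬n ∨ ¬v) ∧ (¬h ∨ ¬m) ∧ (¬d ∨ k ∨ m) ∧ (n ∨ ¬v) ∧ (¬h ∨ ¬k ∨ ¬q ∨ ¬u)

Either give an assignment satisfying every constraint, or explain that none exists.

a = False; n = True; s = True; q = True; k = True; d = False; u = False; v = True; m = False; h = True

Set a = False.
  then (a ∨ v) forces v = True.
  then (a ∨ h ∨ ¬v) forces h = True.
  then (¬h ∨ ¬u) forces u = False.
  then (¬h ∨ ¬m) forces m = False.
  then (n ∨ ¬v) forces n = True.
Set s = True.
Try q = False:
  (k ∨ q) forces k = True.
  (d ∨ q) forces d = True.
  clause (¬d ∨ ¬k) is falsified — backtrack.
So q = True.
  then (k ∨ m ∨ ¬q) forces k = True.
  then (¬d ∨ ¬k) forces d = False.
All clauses satisfied.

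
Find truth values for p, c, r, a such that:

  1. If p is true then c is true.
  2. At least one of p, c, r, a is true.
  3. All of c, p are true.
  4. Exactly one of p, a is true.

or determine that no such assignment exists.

p=T, c=T, r=F, a=F

  (1) p=T ⇒ c: T ✓
  (2) {p, c, r, a}: 2 true — at least one ✓
  (3) {c, p}: all 2 true ✓
  (4) {p, a}: 1 true — exactly one ✓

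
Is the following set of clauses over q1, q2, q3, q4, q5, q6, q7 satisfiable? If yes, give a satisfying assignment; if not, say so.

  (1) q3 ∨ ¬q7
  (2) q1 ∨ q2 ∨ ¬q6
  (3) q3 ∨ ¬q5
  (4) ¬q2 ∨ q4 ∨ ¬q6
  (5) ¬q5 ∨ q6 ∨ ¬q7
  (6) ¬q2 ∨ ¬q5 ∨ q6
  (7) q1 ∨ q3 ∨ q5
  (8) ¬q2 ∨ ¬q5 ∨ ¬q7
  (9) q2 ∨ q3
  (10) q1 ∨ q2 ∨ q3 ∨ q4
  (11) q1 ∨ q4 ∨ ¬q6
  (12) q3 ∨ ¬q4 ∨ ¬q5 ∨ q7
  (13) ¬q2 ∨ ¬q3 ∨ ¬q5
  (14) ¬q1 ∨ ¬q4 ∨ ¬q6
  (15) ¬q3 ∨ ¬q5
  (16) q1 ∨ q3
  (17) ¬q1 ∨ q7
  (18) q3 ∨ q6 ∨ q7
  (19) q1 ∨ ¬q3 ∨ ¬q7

Set q1 = True.
  then (¬q1 ∨ q7) forces q7 = True.
  then (q3 ∨ ¬q7) forces q3 = True.
  then (¬q3 ∨ ¬q5) forces q5 = False.
Set q2 = False.
Set q4 = True.
  then (¬q1 ∨ ¬q4 ∨ ¬q6) forces q6 = False.
All clauses satisfied.

q1: True, q2: False, q3: True, q4: True, q5: False, q6: False, q7: True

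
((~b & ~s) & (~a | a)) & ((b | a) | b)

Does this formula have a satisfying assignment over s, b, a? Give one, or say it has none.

s = False, b = False, a = True

  (~b & ~s) & (~a | a) = True
    ~b & ~s = True
      ~b = True
      ~s = True
    ~a | a = True
      ~a = False
  (b | a) | b = True
    b | a = True
Both conjuncts True, so the formula holds.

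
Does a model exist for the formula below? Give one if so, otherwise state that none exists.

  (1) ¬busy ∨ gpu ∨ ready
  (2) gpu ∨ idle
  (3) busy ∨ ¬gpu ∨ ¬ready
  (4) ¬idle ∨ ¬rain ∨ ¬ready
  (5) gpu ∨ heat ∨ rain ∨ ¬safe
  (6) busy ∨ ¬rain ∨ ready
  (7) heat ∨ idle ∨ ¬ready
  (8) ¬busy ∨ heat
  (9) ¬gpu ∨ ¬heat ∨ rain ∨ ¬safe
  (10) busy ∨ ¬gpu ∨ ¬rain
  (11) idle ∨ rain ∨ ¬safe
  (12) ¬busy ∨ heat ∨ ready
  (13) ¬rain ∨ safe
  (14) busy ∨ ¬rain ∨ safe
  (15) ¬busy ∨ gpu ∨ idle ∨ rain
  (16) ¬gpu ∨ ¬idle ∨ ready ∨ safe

safe: False, ready: False, gpu: True, heat: True, busy: True, idle: False, rain: False

Set safe = False.
  then (¬rain ∨ safe) forces rain = False.
Set ready = False.
Set gpu = True.
  then (¬gpu ∨ ¬idle ∨ ready ∨ safe) forces idle = False.
Set heat = True.
Set busy = True.
All clauses satisfied.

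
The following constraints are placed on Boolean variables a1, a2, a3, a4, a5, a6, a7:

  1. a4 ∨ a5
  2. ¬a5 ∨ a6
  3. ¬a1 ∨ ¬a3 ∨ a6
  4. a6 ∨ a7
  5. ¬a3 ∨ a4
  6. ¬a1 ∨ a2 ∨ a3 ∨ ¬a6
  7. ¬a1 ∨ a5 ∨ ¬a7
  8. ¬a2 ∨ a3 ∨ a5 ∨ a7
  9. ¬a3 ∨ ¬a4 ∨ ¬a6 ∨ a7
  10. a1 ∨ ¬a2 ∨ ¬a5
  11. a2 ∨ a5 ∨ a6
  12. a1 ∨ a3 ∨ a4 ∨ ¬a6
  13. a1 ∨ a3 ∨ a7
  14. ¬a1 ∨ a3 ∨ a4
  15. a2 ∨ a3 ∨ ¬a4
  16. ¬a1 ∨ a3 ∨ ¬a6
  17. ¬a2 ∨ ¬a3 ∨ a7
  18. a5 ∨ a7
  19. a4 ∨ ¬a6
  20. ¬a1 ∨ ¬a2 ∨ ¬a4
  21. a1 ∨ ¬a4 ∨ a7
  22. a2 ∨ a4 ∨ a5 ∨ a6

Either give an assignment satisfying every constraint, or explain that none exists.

Set a1 = False.
Set a2 = True.
  then (a1 ∨ ¬a2 ∨ ¬a5) forces a5 = False.
  then (a5 ∨ a7) forces a7 = True.
  then (a4 ∨ a5) forces a4 = True.
Set a3 = True.
Set a6 = False.
All clauses satisfied.

a1 = False, a2 = True, a3 = True, a4 = True, a5 = False, a6 = False, a7 = True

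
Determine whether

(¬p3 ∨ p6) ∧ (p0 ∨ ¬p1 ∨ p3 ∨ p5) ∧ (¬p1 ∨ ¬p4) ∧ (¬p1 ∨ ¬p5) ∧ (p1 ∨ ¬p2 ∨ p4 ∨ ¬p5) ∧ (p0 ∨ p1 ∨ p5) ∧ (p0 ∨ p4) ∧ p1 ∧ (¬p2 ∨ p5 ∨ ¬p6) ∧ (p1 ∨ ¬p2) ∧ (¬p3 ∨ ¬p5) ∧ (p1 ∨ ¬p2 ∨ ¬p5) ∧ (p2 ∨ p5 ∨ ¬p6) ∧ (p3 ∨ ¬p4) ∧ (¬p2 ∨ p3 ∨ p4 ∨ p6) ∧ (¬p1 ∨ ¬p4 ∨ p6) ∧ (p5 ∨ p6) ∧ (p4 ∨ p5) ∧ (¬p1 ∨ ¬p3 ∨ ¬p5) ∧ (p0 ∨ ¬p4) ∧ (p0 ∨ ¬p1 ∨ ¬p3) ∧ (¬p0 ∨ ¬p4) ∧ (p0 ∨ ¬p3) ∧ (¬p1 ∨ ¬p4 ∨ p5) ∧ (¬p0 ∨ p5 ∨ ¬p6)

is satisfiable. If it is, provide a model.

The formula is unsatisfiable.

Case p1 = True:
  (¬p1 ∨ ¬p4) forces p4 = False.
  (¬p1 ∨ ¬p5) forces p5 = False.
  Clause (p4 ∨ p5) is falsified — contradiction.
Case p1 = False:
  Clause (p1) is falsified — contradiction.
Both cases fail, so the formula is unsatisfiable.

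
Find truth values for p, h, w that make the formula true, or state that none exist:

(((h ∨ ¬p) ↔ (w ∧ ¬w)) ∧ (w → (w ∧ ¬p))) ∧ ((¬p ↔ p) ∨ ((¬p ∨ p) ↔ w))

Case p = True: the formula simplifies to ((h ↔ (w ∧ ¬w)) ∧ ¬w) ∧ w.
  w = True: the conjunct ¬w is False.
  w = False: the conjunct w is False.
Case p = False: the formula simplifies to ((w ∧ ¬w) ∧ (w → w)) ∧ w.
  w = True: the conjunct ¬w is False.
  w = False: the conjunct w is False.
Both cases fail — unsatisfiable.

The formula is unsatisfiable.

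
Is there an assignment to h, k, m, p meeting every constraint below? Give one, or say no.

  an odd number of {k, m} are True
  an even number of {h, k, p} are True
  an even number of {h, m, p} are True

Adding constraints 1, 2, 3 mod 2: every variable appears an even number of times on the left, so the left side is 0.
But the right sides sum to 1 (mod 2). 0 ≠ 1 — the system is inconsistent.

No satisfying assignment exists.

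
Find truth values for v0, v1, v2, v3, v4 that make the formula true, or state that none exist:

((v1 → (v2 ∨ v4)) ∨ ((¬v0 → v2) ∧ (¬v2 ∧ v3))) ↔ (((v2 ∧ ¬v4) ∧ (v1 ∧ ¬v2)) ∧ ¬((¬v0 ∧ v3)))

v0 = False; v1 = True; v2 = False; v3 = True; v4 = False

  ((v1 → (v2 ∨ v4)) ∨ ((¬v0 → v2) ∧ (¬v2 ∧ v3))) ↔ (((v2 ∧ ¬v4) ∧ (v1 ∧ ¬v2)) ∧ ¬((¬v0 ∧ v3))) = True
    (v1 → (v2 ∨ v4)) ∨ ((¬v0 → v2) ∧ (¬v2 ∧ v3)) = False
      v1 → (v2 ∨ v4) = False
        v2 ∨ v4 = False
      (¬v0 → v2) ∧ (¬v2 ∧ v3) = False
        ¬v0 → v2 = False
          ¬v0 = True
        ¬v2 ∧ v3 = True
          ¬v2 = True
    ((v2 ∧ ¬v4) ∧ (v1 ∧ ¬v2)) ∧ ¬((¬v0 ∧ v3)) = False
      (v2 ∧ ¬v4) ∧ (v1 ∧ ¬v2) = False
        v2 ∧ ¬v4 = False
          ¬v4 = True
        v1 ∧ ¬v2 = True
          ¬v2 = True
      ¬((¬v0 ∧ v3)) = False
        ¬v0 ∧ v3 = True
          ¬v0 = True
The formula evaluates to True.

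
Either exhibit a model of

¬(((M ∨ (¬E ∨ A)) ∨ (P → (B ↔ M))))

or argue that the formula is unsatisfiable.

M = False, B = True, A = False, P = True, E = True

  ¬(((M ∨ (¬E ∨ A)) ∨ (P → (B ↔ M)))) = True
    (M ∨ (¬E ∨ A)) ∨ (P → (B ↔ M)) = False
      M ∨ (¬E ∨ A) = False
        ¬E ∨ A = False
          ¬E = False
      P → (B ↔ M) = False
        B ↔ M = False
The formula evaluates to True.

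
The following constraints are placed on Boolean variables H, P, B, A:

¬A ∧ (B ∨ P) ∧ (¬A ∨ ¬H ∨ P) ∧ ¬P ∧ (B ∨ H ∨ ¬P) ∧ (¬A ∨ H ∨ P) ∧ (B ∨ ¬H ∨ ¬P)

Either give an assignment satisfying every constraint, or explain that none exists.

H = False, P = False, B = True, A = False

Unit clause (¬A) forces A = False.
Unit clause (¬P) forces P = False.
In (B ∨ P) only B is left, so B = True.
Set H = False.
Check each clause:
  (¬A): ¬A holds.
  (B ∨ P): B holds.
  (¬A ∨ ¬H ∨ P): ¬A holds.
  (¬P): ¬P holds.
  (B ∨ H ∨ ¬P): B holds.
  (¬A ∨ H ∨ P): ¬A holds.
  (B ∨ ¬H ∨ ¬P): B holds.
All clauses satisfied.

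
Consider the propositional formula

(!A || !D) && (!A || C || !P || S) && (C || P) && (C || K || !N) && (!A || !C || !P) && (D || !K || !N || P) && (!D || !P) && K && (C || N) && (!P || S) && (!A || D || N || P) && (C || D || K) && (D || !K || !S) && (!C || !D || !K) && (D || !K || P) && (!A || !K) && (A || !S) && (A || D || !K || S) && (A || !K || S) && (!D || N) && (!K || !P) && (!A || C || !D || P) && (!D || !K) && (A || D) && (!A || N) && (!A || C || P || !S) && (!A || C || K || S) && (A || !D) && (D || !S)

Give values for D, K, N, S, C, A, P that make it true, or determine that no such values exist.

Case K = True:
  (!A || !K) forces A = False.
  (A || !S) forces S = False.
  Clause (A || !K || S) is falsified — contradiction.
Case K = False:
  Clause (K) is falsified — contradiction.
Both cases fail, so the formula is unsatisfiable.

Unsatisfiable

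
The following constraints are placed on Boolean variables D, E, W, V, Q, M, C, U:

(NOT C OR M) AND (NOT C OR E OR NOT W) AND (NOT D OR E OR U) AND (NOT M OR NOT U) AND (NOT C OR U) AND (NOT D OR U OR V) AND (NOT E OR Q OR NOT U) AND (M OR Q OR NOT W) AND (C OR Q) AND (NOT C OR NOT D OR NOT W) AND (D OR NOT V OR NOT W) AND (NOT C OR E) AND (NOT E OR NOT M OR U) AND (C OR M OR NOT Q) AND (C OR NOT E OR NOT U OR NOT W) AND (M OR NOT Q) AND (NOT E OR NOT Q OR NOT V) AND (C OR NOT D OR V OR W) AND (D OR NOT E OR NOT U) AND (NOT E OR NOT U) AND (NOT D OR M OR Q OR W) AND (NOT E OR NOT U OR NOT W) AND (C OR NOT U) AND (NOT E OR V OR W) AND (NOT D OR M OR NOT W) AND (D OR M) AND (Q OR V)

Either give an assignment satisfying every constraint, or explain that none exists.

D: False, E: False, W: False, V: False, Q: True, M: True, C: False, U: False

Set D = False.
  then (D OR M) forces M = True.
  then (NOT M OR NOT U) forces U = False.
  then (NOT C OR U) forces C = False.
  then (C OR Q) forces Q = True.
  then (NOT E OR NOT M OR U) forces E = False.
Set W = False.
Set V = False.
All clauses satisfied.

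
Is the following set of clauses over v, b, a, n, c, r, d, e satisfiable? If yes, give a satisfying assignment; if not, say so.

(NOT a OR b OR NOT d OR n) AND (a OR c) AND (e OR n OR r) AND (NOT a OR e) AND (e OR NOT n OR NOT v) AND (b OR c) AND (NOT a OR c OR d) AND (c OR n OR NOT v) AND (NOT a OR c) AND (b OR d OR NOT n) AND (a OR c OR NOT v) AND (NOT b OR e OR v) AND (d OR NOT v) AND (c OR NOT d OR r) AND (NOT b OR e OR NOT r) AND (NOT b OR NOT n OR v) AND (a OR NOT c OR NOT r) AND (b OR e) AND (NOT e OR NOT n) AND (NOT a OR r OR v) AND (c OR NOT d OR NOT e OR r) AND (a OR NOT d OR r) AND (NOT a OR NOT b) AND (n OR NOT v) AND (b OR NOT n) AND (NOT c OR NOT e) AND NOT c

Case c = True:
  Clause (NOT c) is falsified — contradiction.
Case c = False:
  (a OR c) forces a = True.
  Clause (NOT a OR c) is falsified — contradiction.
Both cases fail, so the formula is unsatisfiable.

The formula is unsatisfiable.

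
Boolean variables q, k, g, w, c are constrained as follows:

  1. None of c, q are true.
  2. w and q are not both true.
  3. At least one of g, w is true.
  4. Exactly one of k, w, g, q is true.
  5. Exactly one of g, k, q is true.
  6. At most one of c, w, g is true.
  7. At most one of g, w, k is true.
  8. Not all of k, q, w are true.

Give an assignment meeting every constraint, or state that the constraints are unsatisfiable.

q = False, k = False, g = True, w = False, c = False

  (1) {c, q}: 0 true — none ✓
  (2) w=F, q=F — not both ✓
  (3) {g, w}: 1 true — at least one ✓
  (4) {k, w, g, q}: 1 true — exactly one ✓
  (5) {g, k, q}: 1 true — exactly one ✓
  (6) {c, w, g}: 1 true — at most one ✓
  (7) {g, w, k}: 1 true — at most one ✓
  (8) {k, q, w}: 0/3 true — not all ✓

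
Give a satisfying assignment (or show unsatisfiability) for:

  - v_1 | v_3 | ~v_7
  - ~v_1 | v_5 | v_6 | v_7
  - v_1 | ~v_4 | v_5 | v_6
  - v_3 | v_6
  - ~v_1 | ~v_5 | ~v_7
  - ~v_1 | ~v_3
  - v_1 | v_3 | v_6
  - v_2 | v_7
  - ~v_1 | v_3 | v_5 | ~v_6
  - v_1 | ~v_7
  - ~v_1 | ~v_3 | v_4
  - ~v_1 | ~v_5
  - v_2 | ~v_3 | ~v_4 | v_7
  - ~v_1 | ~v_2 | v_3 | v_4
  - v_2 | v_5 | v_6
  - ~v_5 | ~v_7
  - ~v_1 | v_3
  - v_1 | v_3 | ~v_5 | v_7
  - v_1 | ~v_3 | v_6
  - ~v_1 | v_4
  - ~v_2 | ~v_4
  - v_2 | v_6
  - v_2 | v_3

v_1 = False, v_2 = True, v_3 = True, v_4 = False, v_5 = False, v_6 = True, v_7 = False

Try v_1 = True:
  (~v_1 | ~v_3) forces v_3 = False.
  clause (~v_1 | v_3) is falsified — backtrack.
So v_1 = False.
  then (v_1 | ~v_7) forces v_7 = False.
  then (v_2 | v_7) forces v_2 = True.
  then (~v_2 | ~v_4) forces v_4 = False.
Set v_3 = True.
  then (v_1 | ~v_3 | v_6) forces v_6 = True.
Set v_5 = False.
All clauses satisfied.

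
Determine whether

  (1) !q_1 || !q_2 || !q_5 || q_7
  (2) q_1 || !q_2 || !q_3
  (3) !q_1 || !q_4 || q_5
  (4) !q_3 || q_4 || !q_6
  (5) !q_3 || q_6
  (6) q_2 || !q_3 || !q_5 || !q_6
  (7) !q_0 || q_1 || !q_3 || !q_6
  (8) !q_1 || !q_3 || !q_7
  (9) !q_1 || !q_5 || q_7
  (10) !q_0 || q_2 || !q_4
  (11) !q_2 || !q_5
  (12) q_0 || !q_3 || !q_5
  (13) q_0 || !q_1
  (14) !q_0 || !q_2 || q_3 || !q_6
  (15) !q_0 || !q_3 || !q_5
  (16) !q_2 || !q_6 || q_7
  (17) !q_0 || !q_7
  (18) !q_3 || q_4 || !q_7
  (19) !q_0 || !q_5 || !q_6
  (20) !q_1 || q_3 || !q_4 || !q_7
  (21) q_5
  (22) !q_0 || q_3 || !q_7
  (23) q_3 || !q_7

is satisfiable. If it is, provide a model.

Unit clause (q_5) forces q_5 = True.
In (!q_2 || !q_5) only !q_2 is left, so q_2 = False.
Set q_0 = False.
  then (q_0 || !q_3 || !q_5) forces q_3 = False.
  then (q_0 || !q_1) forces q_1 = False.
  then (q_3 || !q_7) forces q_7 = False.
Set q_4 = False.
Set q_6 = False.
All clauses satisfied.

q_0=F, q_1=F, q_2=F, q_3=F, q_4=F, q_5=T, q_6=F, q_7=F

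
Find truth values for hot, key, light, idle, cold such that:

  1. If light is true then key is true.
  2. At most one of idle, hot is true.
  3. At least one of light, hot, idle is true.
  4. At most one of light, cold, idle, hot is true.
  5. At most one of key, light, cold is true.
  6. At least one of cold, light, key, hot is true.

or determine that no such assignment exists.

hot = True, key = False, light = False, idle = False, cold = False

  (1) light=F ⇒ key: vacuous ✓
  (2) {idle, hot}: 1 true — at most one ✓
  (3) {light, hot, idle}: 1 true — at least one ✓
  (4) {light, cold, idle, hot}: 1 true — at most one ✓
  (5) {key, light, cold}: 0 true — at most one ✓
  (6) {cold, light, key, hot}: 1 true — at least one ✓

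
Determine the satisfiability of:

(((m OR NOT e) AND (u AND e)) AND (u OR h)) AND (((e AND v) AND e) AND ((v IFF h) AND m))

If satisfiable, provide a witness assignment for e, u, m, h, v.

e=T; u=T; m=T; h=T; v=T

  ((m OR NOT e) AND (u AND e)) AND (u OR h) = True
    (m OR NOT e) AND (u AND e) = True
      m OR NOT e = True
        NOT e = False
      u AND e = True
    u OR h = True
  ((e AND v) AND e) AND ((v IFF h) AND m) = True
    (e AND v) AND e = True
      e AND v = True
    (v IFF h) AND m = True
      v IFF h = True
Both conjuncts True, so the formula holds.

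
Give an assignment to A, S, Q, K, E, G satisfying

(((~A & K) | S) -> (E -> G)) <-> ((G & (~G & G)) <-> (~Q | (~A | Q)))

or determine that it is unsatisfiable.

A = False, S = False, Q = True, K = True, E = True, G = False

  (((~A & K) | S) -> (E -> G)) <-> ((G & (~G & G)) <-> (~Q | (~A | Q))) = True
    ((~A & K) | S) -> (E -> G) = False
      (~A & K) | S = True
        ~A & K = True
          ~A = True
      E -> G = False
    (G & (~G & G)) <-> (~Q | (~A | Q)) = False
      G & (~G & G) = False
        ~G & G = False
          ~G = True
      ~Q | (~A | Q) = True
        ~Q = False
        ~A | Q = True
          ~A = True
The formula evaluates to True.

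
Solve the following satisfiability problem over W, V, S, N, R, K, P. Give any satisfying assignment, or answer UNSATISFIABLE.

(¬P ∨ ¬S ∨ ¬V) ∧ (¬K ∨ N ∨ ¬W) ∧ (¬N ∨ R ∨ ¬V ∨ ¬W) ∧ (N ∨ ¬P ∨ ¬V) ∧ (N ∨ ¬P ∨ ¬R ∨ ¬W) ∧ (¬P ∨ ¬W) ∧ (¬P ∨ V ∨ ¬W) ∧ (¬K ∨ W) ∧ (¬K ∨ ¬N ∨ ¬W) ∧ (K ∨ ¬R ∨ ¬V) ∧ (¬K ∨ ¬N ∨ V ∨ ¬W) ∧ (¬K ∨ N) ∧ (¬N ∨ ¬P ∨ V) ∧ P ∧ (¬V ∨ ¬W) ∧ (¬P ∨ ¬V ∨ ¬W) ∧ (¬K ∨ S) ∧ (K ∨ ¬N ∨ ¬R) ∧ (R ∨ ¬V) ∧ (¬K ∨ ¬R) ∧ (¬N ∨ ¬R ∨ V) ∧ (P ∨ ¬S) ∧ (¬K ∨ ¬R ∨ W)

W: False; V: False; S: False; N: False; R: False; K: False; P: True

Unit clause (P) forces P = True.
In (¬P ∨ ¬W) only ¬W is left, so W = False.
In (¬K ∨ W) only ¬K is left, so K = False.
Set V = False.
  then (¬N ∨ ¬P ∨ V) forces N = False.
Set S = False.
Set R = False.
All clauses satisfied.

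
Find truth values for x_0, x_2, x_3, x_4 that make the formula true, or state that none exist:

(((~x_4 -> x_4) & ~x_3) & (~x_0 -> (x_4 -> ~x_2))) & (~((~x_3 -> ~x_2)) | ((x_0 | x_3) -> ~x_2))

x_0=T, x_2=F, x_3=F, x_4=T

  ((~x_4 -> x_4) & ~x_3) & (~x_0 -> (x_4 -> ~x_2)) = True
    (~x_4 -> x_4) & ~x_3 = True
      ~x_4 -> x_4 = True
        ~x_4 = False
      ~x_3 = True
    ~x_0 -> (x_4 -> ~x_2) = True
      ~x_0 = False
      x_4 -> ~x_2 = True
        ~x_2 = True
  ~((~x_3 -> ~x_2)) | ((x_0 | x_3) -> ~x_2) = True
    ~((~x_3 -> ~x_2)) = False
      ~x_3 -> ~x_2 = True
        ~x_3 = True
        ~x_2 = True
    (x_0 | x_3) -> ~x_2 = True
      x_0 | x_3 = True
      ~x_2 = True
Both conjuncts True, so the formula holds.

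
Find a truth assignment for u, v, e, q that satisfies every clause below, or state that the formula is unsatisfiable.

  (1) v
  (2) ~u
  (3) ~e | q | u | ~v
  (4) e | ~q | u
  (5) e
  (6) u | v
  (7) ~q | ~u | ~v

u=F, v=T, e=T, q=T

Unit clause (v) forces v = True.
Unit clause (~u) forces u = False.
Unit clause (e) forces e = True.
In (~e | q | u | ~v) only q is left, so q = True.
Check each clause:
  (v): v holds.
  (~u): ~u holds.
  (~e | q | u | ~v): q holds.
  (e | ~q | u): e holds.
  (e): e holds.
  (u | v): v holds.
  (~q | ~u | ~v): ~u holds.
All clauses satisfied.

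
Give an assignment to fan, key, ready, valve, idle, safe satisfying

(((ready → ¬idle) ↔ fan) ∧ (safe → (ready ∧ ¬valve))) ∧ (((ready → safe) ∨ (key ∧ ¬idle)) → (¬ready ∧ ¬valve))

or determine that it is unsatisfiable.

fan = False, key = True, ready = True, valve = True, idle = True, safe = False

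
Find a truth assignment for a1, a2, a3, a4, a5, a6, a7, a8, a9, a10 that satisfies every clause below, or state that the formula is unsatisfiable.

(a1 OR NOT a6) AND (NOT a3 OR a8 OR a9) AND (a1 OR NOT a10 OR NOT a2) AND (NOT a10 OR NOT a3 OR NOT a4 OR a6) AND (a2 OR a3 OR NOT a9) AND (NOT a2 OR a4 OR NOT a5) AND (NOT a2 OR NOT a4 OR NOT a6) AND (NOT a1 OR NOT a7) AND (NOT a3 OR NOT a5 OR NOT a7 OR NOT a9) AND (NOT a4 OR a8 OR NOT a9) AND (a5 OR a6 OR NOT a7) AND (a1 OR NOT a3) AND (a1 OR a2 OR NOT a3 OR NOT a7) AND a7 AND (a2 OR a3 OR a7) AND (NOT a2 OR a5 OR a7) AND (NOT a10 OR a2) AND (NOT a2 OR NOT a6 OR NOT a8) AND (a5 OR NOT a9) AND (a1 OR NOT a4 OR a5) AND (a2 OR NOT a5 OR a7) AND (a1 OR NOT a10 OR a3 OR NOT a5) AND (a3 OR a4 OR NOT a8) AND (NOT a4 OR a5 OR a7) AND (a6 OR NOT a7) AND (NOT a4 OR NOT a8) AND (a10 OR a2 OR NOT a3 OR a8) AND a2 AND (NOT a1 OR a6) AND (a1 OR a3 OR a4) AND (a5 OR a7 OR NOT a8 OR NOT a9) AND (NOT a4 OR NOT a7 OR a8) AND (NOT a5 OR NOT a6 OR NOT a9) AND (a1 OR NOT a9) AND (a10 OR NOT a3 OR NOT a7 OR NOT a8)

Case a7 = True:
  (NOT a1 OR NOT a7) forces a1 = False.
  (a1 OR NOT a6) forces a6 = False.
  Clause (a6 OR NOT a7) is falsified — contradiction.
Case a7 = False:
  Clause (a7) is falsified — contradiction.
Both cases fail, so the formula is unsatisfiable.

Unsatisfiable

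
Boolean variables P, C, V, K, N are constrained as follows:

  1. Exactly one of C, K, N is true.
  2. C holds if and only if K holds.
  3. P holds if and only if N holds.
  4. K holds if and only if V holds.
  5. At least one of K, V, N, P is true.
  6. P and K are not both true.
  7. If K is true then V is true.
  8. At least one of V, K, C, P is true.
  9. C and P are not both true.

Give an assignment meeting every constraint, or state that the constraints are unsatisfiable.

P: True, C: False, V: False, K: False, N: True

  (1) {C, K, N}: 1 true — exactly one ✓
  (2) C=F, K=F — same ✓
  (3) P=T, N=T — same ✓
  (4) K=F, V=F — same ✓
  (5) {K, V, N, P}: 2 true — at least one ✓
  (6) P=T, K=F — not both ✓
  (7) K=F ⇒ V: vacuous ✓
  (8) {V, K, C, P}: 1 true — at least one ✓
  (9) C=F, P=T — not both ✓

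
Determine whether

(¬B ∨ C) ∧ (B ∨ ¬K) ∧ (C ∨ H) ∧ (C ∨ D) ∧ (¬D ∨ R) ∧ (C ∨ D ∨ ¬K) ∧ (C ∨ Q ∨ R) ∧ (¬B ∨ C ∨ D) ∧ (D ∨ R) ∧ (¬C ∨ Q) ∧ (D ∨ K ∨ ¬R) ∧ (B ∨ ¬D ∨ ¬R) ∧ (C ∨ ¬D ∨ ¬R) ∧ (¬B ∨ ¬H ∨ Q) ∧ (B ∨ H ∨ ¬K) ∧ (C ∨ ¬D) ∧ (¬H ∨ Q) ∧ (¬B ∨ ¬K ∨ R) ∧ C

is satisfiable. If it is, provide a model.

D: True; H: True; K: True; C: True; Q: True; B: True; R: True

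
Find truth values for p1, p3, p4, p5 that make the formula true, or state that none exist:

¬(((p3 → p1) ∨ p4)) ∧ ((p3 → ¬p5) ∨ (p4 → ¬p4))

p1 = False, p3 = True, p4 = False, p5 = True

  ¬(((p3 → p1) ∨ p4)) = True
    (p3 → p1) ∨ p4 = False
      p3 → p1 = False
  (p3 → ¬p5) ∨ (p4 → ¬p4) = True
    p3 → ¬p5 = False
      ¬p5 = False
    p4 → ¬p4 = True
      ¬p4 = True
Both conjuncts True, so the formula holds.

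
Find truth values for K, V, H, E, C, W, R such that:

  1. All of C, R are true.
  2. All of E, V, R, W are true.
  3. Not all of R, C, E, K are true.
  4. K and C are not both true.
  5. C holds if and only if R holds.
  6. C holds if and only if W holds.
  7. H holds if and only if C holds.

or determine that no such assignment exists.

K: False, V: True, H: True, E: True, C: True, W: True, R: True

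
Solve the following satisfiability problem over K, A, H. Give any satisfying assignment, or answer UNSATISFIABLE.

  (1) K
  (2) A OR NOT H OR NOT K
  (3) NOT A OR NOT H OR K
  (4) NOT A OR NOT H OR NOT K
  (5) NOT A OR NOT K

K=T, A=F, H=F

Unit clause (K) forces K = True.
In (NOT A OR NOT K) only NOT A is left, so A = False.
In (A OR NOT H OR NOT K) only NOT H is left, so H = False.
Check each clause:
  (K): K holds.
  (A OR NOT H OR NOT K): NOT H holds.
  (NOT A OR NOT H OR K): NOT A holds.
  (NOT A OR NOT H OR NOT K): NOT A holds.
  (NOT A OR NOT K): NOT A holds.
All clauses satisfied.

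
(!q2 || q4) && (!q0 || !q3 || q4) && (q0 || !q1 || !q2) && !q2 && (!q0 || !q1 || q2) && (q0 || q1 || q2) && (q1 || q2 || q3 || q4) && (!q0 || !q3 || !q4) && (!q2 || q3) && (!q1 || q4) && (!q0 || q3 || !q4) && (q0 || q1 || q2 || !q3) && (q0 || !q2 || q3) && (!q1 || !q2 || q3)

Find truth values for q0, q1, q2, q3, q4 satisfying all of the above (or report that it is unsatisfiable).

Unit clause (!q2) forces q2 = False.
Set q0 = False.
  then (q0 || q1 || q2) forces q1 = True.
  then (!q1 || q4) forces q4 = True.
Set q3 = False.
All clauses satisfied.

q0=F, q1=T, q2=F, q3=F, q4=T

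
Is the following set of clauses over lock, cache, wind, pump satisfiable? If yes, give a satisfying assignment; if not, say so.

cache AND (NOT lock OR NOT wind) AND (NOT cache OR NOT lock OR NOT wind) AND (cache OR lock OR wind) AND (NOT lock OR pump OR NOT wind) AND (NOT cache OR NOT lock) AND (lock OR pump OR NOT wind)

Unit clause (cache) forces cache = True.
In (NOT cache OR NOT lock) only NOT lock is left, so lock = False.
Set wind = False.
Set pump = True.
Check each clause:
  (cache): cache holds.
  (NOT lock OR NOT wind): NOT lock holds.
  (NOT cache OR NOT lock OR NOT wind): NOT lock holds.
  (cache OR lock OR wind): cache holds.
  (NOT lock OR pump OR NOT wind): NOT lock holds.
  (NOT cache OR NOT lock): NOT lock holds.
  (lock OR pump OR NOT wind): pump holds.
All clauses satisfied.

lock = False, cache = True, wind = False, pump = True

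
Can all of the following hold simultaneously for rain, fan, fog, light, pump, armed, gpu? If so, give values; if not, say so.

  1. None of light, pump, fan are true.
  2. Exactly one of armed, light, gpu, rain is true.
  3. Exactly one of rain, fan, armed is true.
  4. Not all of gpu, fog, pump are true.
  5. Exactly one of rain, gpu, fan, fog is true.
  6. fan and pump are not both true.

rain = True, fan = False, fog = False, light = False, pump = False, armed = False, gpu = False

  (1) {light, pump, fan}: 0 true — none ✓
  (2) {armed, light, gpu, rain}: 1 true — exactly one ✓
  (3) {rain, fan, armed}: 1 true — exactly one ✓
  (4) {gpu, fog, pump}: 0/3 true — not all ✓
  (5) {rain, gpu, fan, fog}: 1 true — exactly one ✓
  (6) fan=F, pump=F — not both ✓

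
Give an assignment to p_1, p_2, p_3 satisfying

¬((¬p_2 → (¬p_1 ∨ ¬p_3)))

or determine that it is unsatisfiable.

p_1: True; p_2: False; p_3: True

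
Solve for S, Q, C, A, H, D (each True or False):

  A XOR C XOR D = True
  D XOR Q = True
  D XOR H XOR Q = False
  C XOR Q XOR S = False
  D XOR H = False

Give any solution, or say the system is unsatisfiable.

S = False, Q = False, C = False, A = False, H = True, D = True

A XOR C XOR D = F XOR F XOR T = True ✓
D XOR Q = T XOR F = True ✓
D XOR H XOR Q = T XOR T XOR F = False ✓
C XOR Q XOR S = F XOR F XOR F = False ✓
D XOR H = T XOR T = False ✓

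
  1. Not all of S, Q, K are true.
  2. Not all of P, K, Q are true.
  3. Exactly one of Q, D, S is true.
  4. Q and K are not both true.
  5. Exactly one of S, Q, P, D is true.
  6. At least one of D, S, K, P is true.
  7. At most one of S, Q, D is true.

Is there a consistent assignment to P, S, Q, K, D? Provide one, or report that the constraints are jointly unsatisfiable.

P: False, S: True, Q: False, K: True, D: False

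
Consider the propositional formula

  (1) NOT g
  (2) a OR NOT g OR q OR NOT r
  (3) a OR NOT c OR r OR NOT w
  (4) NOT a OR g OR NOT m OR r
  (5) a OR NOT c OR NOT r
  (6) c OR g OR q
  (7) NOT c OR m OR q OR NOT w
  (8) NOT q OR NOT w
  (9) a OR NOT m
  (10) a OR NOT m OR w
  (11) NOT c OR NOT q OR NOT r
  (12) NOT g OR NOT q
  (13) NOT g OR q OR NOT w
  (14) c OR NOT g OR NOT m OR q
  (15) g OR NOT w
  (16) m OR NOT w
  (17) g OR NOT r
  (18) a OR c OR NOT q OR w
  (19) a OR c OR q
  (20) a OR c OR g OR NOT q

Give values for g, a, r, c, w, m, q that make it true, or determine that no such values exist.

g = False; a = True; r = False; c = True; w = False; m = False; q = True

Unit clause (NOT g) forces g = False.
In (g OR NOT w) only NOT w is left, so w = False.
In (g OR NOT r) only NOT r is left, so r = False.
Set a = True.
  then (NOT a OR g OR NOT m OR r) forces m = False.
Set c = True.
Set q = True.
All clauses satisfied.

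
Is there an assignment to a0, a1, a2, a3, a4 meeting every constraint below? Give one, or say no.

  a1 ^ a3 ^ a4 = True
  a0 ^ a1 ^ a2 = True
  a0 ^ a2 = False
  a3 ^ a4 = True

Adding constraints 1, 2, 3, 4 mod 2: every variable appears an even number of times on the left, so the left side is 0.
But the right sides sum to 1 (mod 2). 0 ≠ 1 — the system is inconsistent.

UNSATISFIABLE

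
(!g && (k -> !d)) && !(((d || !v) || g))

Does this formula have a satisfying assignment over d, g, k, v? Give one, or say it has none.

d = False; g = False; k = False; v = True

  !g && (k -> !d) = True
    !g = True
    k -> !d = True
      !d = True
  !(((d || !v) || g)) = True
    (d || !v) || g = False
      d || !v = False
        !v = False
Both conjuncts True, so the formula holds.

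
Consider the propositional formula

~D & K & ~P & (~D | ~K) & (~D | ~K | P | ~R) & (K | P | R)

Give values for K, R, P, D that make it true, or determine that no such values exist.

K: True, R: True, P: False, D: False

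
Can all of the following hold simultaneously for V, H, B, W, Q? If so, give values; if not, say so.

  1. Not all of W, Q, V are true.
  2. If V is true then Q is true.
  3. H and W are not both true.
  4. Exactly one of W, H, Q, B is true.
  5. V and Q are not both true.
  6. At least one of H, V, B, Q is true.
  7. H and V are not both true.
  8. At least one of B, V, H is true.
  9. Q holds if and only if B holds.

V = False, H = True, B = False, W = False, Q = False

  (1) {W, Q, V}: 0/3 true — not all ✓
  (2) V=F ⇒ Q: vacuous ✓
  (3) H=T, W=F — not both ✓
  (4) {W, H, Q, B}: 1 true — exactly one ✓
  (5) V=F, Q=F — not both ✓
  (6) {H, V, B, Q}: 1 true — at least one ✓
  (7) H=T, V=F — not both ✓
  (8) {B, V, H}: 1 true — at least one ✓
  (9) Q=F, B=F — same ✓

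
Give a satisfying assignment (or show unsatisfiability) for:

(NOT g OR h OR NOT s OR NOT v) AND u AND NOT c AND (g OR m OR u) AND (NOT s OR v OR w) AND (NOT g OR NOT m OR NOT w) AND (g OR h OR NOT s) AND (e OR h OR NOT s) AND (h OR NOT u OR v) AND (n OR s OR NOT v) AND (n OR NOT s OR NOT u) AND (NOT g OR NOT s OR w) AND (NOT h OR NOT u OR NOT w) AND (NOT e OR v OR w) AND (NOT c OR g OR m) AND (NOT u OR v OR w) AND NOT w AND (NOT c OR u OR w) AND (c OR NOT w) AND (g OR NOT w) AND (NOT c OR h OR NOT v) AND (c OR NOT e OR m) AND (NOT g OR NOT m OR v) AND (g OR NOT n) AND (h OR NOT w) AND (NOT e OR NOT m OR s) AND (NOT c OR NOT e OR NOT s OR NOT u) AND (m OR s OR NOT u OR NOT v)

w = False, g = True, m = True, h = True, u = True, e = False, v = True, s = False, c = False, n = True

Unit clause (u) forces u = True.
Unit clause (NOT c) forces c = False.
Unit clause (NOT w) forces w = False.
In (NOT u OR v OR w) only v is left, so v = True.
Try g = False:
  (g OR NOT n) forces n = False.
  (n OR s OR NOT v) forces s = True.
  clause (n OR NOT s OR NOT u) is falsified — backtrack.
So g = True.
  then (NOT g OR NOT s OR w) forces s = False.
  then (m OR s OR NOT u OR NOT v) forces m = True.
  then (n OR s OR NOT v) forces n = True.
  then (NOT e OR NOT m OR s) forces e = False.
Set h = True.
All clauses satisfied.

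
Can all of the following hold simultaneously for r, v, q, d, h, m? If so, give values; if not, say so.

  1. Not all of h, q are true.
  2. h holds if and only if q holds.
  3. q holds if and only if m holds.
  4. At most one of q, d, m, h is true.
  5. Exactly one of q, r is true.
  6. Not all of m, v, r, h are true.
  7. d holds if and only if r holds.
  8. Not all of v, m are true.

r = True; v = True; q = False; d = True; h = False; m = False

  (1) {h, q}: 0/2 true — not all ✓
  (2) h=F, q=F — same ✓
  (3) q=F, m=F — same ✓
  (4) {q, d, m, h}: 1 true — at most one ✓
  (5) {q, r}: 1 true — exactly one ✓
  (6) {m, v, r, h}: 2/4 true — not all ✓
  (7) d=T, r=T — same ✓
  (8) {v, m}: 1/2 true — not all ✓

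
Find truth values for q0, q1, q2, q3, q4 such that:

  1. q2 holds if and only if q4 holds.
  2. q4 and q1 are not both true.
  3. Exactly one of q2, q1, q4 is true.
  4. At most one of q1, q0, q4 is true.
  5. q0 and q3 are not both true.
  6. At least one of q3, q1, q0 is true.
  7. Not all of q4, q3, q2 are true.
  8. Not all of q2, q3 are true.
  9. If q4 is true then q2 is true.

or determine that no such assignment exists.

q0 = False, q1 = True, q2 = False, q3 = False, q4 = False

  (1) q2=F, q4=F — same ✓
  (2) q4=F, q1=T — not both ✓
  (3) {q2, q1, q4}: 1 true — exactly one ✓
  (4) {q1, q0, q4}: 1 true — at most one ✓
  (5) q0=F, q3=F — not both ✓
  (6) {q3, q1, q0}: 1 true — at least one ✓
  (7) {q4, q3, q2}: 0/3 true — not all ✓
  (8) {q2, q3}: 0/2 true — not all ✓
  (9) q4=F ⇒ q2: vacuous ✓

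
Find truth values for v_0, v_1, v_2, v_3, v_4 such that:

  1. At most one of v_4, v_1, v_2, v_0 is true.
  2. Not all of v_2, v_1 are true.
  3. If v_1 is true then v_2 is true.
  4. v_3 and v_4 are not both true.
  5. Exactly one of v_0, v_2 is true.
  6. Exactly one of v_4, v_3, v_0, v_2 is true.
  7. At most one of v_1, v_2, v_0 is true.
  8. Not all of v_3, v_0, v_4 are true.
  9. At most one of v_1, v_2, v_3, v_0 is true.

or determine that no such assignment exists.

v_0: True, v_1: False, v_2: False, v_3: False, v_4: False

  (1) {v_4, v_1, v_2, v_0}: 1 true — at most one ✓
  (2) {v_2, v_1}: 0/2 true — not all ✓
  (3) v_1=F ⇒ v_2: vacuous ✓
  (4) v_3=F, v_4=F — not both ✓
  (5) {v_0, v_2}: 1 true — exactly one ✓
  (6) {v_4, v_3, v_0, v_2}: 1 true — exactly one ✓
  (7) {v_1, v_2, v_0}: 1 true — at most one ✓
  (8) {v_3, v_0, v_4}: 1/3 true — not all ✓
  (9) {v_1, v_2, v_3, v_0}: 1 true — at most one ✓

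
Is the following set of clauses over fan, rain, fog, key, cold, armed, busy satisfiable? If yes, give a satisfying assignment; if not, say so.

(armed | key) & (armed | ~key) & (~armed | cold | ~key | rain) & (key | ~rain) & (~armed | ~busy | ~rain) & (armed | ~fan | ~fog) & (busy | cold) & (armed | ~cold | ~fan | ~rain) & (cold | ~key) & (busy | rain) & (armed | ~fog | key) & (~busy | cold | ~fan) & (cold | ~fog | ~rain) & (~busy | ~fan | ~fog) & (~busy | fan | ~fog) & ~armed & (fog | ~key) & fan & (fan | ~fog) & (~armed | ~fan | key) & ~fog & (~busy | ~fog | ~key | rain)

No satisfying assignment exists.

Case armed = True:
  Clause (~armed) is falsified — contradiction.
Case armed = False:
  (armed | key) forces key = True.
  Clause (armed | ~key) is falsified — contradiction.
Both cases fail, so the formula is unsatisfiable.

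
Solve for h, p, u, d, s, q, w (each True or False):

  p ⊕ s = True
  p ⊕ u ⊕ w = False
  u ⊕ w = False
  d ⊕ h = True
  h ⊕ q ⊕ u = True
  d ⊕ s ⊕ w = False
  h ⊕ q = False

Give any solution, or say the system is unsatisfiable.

h = True; p = False; u = True; d = False; s = True; q = True; w = True

p ⊕ s = F ⊕ T = True ✓
p ⊕ u ⊕ w = F ⊕ T ⊕ T = False ✓
u ⊕ w = T ⊕ T = False ✓
d ⊕ h = F ⊕ T = True ✓
h ⊕ q ⊕ u = T ⊕ T ⊕ T = True ✓
d ⊕ s ⊕ w = F ⊕ T ⊕ T = False ✓
h ⊕ q = T ⊕ T = False ✓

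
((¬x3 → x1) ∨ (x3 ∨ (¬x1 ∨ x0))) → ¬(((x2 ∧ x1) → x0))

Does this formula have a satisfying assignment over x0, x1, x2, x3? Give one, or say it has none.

x0=F, x1=T, x2=T, x3=T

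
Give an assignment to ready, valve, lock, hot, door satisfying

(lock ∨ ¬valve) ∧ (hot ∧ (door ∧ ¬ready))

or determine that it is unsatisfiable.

ready=F, valve=F, lock=F, hot=T, door=T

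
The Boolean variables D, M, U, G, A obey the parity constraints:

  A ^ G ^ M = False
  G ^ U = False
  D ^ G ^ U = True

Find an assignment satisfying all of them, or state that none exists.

D: True; M: True; U: False; G: False; A: True

A ^ G ^ M = T ^ F ^ T = False ✓
G ^ U = F ^ F = False ✓
D ^ G ^ U = T ^ F ^ F = True ✓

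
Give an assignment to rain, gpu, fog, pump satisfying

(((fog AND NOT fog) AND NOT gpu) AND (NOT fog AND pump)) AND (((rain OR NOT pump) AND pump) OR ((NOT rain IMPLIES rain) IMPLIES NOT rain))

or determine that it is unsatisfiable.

The formula is unsatisfiable.

Case fog = True: the conjunct NOT fog is False.
Case fog = False: the conjunct fog is False.
Both cases fail — unsatisfiable.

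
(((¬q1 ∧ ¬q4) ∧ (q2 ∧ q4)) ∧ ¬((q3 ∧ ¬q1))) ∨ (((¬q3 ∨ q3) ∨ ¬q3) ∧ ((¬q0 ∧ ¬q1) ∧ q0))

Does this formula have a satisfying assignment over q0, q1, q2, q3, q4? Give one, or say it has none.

The formula is unsatisfiable.

Case q1 = True: the formula becomes (False ∧ True) ∨ (((¬q3 ∨ q3) ∨ ¬q3) ∧ False) = False.
Case q1 = False: the formula simplifies to ((¬q4 ∧ (q2 ∧ q4)) ∧ ¬q3) ∨ (((¬q3 ∨ q3) ∨ ¬q3) ∧ (¬q0 ∧ q0)).
  q3 = True: simplifies to ¬q0 ∧ q0.
    q0 = True: the conjunct ¬q0 is False.
    q0 = False: the conjunct q0 is False.
  q3 = False: simplifies to (¬q4 ∧ (q2 ∧ q4)) ∨ (¬q0 ∧ q0).
    q4 = True: simplifies to ¬q0 ∧ q0.
      q0 = True: the conjunct ¬q0 is False.
      q0 = False: the conjunct q0 is False.
    q4 = False: simplifies to ¬q0 ∧ q0.
      q0 = True: the conjunct ¬q0 is False.
      q0 = False: the conjunct q0 is False.
Both cases fail — unsatisfiable.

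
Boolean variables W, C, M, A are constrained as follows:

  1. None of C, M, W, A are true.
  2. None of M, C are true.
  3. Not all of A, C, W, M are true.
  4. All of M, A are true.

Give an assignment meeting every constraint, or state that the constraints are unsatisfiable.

Case M = True:
  Constraint (1) is violated (M=T) — contradiction.
Case M = False:
  Constraint (4) is violated (M=F) — contradiction.
Both cases fail — unsatisfiable.

Unsatisfiable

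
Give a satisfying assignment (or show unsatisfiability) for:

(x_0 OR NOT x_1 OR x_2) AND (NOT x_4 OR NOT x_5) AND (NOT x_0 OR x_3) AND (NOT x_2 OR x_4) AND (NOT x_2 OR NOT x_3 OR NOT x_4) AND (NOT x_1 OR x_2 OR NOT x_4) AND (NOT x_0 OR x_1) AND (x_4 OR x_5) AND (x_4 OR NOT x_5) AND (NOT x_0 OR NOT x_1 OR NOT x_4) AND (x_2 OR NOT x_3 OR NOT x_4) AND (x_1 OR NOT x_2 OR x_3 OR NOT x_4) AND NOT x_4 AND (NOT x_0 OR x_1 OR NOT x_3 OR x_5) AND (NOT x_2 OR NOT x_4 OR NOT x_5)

UNSATISFIABLE

Case x_4 = True:
  Clause (NOT x_4) is falsified — contradiction.
Case x_4 = False:
  (NOT x_2 OR x_4) forces x_2 = False.
  (x_4 OR x_5) forces x_5 = True.
  Clause (x_4 OR NOT x_5) is falsified — contradiction.
Both cases fail, so the formula is unsatisfiable.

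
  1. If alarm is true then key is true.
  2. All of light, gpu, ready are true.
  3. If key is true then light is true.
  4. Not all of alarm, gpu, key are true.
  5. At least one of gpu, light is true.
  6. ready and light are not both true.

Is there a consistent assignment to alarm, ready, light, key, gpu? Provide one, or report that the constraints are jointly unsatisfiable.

Case ready = True:
  (2) forces light = True.
  Constraint (6) is violated (ready=T, light=T) — contradiction.
Case ready = False:
  Constraint (2) is violated (ready=F) — contradiction.
Both cases fail — unsatisfiable.

The formula is unsatisfiable.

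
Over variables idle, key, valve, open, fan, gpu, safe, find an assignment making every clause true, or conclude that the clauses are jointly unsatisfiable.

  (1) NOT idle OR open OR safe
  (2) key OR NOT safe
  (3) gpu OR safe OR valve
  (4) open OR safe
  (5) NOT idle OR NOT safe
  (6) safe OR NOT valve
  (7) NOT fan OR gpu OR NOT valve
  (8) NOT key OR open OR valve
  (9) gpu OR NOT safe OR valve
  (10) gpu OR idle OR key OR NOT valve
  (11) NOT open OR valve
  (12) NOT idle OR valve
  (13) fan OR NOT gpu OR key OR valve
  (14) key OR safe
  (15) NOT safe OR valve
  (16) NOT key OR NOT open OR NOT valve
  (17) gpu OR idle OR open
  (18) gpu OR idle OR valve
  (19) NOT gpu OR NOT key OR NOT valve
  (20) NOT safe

UNSATISFIABLE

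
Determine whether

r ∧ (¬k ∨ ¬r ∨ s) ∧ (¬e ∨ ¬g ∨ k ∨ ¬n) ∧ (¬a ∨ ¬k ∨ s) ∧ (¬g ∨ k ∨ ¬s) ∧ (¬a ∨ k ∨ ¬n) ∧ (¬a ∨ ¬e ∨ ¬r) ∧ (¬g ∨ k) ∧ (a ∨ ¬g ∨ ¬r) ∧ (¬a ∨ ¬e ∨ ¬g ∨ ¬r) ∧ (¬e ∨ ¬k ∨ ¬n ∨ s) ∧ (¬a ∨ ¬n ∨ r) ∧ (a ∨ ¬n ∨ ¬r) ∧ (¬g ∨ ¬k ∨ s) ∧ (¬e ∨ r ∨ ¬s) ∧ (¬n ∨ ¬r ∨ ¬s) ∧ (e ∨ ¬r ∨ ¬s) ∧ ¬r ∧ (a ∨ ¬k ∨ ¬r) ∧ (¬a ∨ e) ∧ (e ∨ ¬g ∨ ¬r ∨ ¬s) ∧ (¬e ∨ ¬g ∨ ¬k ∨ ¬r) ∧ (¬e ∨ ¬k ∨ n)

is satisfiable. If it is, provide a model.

Case r = True:
  Clause (¬r) is falsified — contradiction.
Case r = False:
  Clause (r) is falsified — contradiction.
Both cases fail, so the formula is unsatisfiable.

The formula is unsatisfiable.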